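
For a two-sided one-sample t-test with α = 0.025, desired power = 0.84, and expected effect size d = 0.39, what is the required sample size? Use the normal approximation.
n = 69

Sample size formula (one-sample t-test, normal approximation):
n = ((z_{α/2} + z_β) / d)²

z_{α/2} = 2.241 (for α = 0.025, two-sided)
z_β = 0.994 (for power = 0.84)
d = 0.39

n = ((2.241 + 0.994) / 0.39)²
n = (8.295)²
n ≈ 68.81
Round up to the next whole number: n = 69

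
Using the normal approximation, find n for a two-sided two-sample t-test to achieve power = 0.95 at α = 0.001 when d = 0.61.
n = 131 per group

Sample size formula (two-sample t-test, normal approximation):
n = 2 · ((z_{α/2} + z_β) / d)²

z_{α/2} = 3.291 (for α = 0.001, two-sided)
z_β = 1.645 (for power = 0.95)
d = 0.61

n = 2 · ((3.291 + 1.645) / 0.61)²
n = 2 · (8.092)²
n ≈ 130.96
Round up to the next whole number: n = 131 per group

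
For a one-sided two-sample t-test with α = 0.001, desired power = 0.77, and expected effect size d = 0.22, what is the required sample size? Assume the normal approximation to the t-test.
n = 606 per group

Sample size formula (two-sample t-test, normal approximation):
n = 2 · ((z_α + z_β) / d)²

z_α = 3.090 (for α = 0.001, one-sided)
z_β = 0.739 (for power = 0.77)
d = 0.22

n = 2 · ((3.090 + 0.739) / 0.22)²
n = 2 · (17.405)²
n ≈ 605.87
Round up to the next whole number: n = 606 per group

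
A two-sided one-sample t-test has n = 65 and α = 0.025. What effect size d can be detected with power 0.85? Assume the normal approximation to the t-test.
d ≈ 0.41

Minimum detectable effect (one-sample t-test, normal approximation):
d = (z_{α/2} + z_β) / √n
d = (2.241 + 1.036) / √65
d = 3.278 / 8.062
d ≈ 0.41

By Cohen's convention (0.2 small / 0.5 medium / 0.8 large): small effect.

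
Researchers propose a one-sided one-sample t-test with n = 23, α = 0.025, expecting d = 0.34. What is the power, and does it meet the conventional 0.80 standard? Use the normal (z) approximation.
Power ≈ 0.37; the study is underpowered (power < 0.80)

Power calculation (one-sample t-test, normal approximation):
z_β = d · √n - z_α
z_β = 0.34 · √23 - 1.960
z_β = 0.34 · 4.796 - 1.960
z_β = -0.329

Power = Φ(z_β) = Φ(-0.329) ≈ 0.371

Effect size d = 0.34 is small by Cohen's convention (0.2/0.5/0.8).

Threshold: power ≥ 0.80 is conventionally adequate.
Power ≈ 0.37 → the study is underpowered (power < 0.80).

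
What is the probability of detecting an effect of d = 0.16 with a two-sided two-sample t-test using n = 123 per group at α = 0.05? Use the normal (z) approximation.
Power ≈ 0.24

Power calculation (two-sample t-test, normal approximation):
z_β = d · √(n/2) - z_{α/2}
z_β = 0.16 · √(123/2) - 1.960
z_β = 0.16 · 7.842 - 1.960
z_β = -0.705

Power = Φ(z_β) = Φ(-0.705) ≈ 0.240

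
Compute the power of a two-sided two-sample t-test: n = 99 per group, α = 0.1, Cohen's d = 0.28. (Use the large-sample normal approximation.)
Power ≈ 0.63

Power calculation (two-sample t-test, normal approximation):
z_β = d · √(n/2) - z_{α/2}
z_β = 0.28 · √(99/2) - 1.645
z_β = 0.28 · 7.036 - 1.645
z_β = 0.325

Power = Φ(z_β) = Φ(0.325) ≈ 0.627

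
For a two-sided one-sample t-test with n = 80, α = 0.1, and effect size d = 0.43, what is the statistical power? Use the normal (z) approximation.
Power ≈ 0.99

Power calculation (one-sample t-test, normal approximation):
z_β = d · √n - z_{α/2}
z_β = 0.43 · √80 - 1.645
z_β = 0.43 · 8.944 - 1.645
z_β = 2.201

Power = Φ(z_β) = Φ(2.201) ≈ 0.986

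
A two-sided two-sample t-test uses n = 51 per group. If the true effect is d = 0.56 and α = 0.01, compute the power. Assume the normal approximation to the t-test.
Power ≈ 0.60

Power calculation (two-sample t-test, normal approximation):
z_β = d · √(n/2) - z_{α/2}
z_β = 0.56 · √(51/2) - 2.576
z_β = 0.56 · 5.050 - 2.576
z_β = 0.252

Power = Φ(z_β) = Φ(0.252) ≈ 0.599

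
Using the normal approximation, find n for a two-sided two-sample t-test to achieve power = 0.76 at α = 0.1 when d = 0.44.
n = 58 per group

Sample size formula (two-sample t-test, normal approximation):
n = 2 · ((z_{α/2} + z_β) / d)²

z_{α/2} = 1.645 (for α = 0.1, two-sided)
z_β = 0.706 (for power = 0.76)
d = 0.44

n = 2 · ((1.645 + 0.706) / 0.44)²
n = 2 · (5.343)²
n ≈ 57.10
Round up to the next whole number: n = 58 per group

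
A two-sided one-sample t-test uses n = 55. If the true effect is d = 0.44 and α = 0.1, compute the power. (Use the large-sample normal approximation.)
Power ≈ 0.95

Power calculation (one-sample t-test, normal approximation):
z_β = d · √n - z_{α/2}
z_β = 0.44 · √55 - 1.645
z_β = 0.44 · 7.416 - 1.645
z_β = 1.618

Power = Φ(z_β) = Φ(1.618) ≈ 0.947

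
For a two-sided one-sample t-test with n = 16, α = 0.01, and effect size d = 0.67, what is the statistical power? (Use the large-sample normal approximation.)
Power ≈ 0.54

Power calculation (one-sample t-test, normal approximation):
z_β = d · √n - z_{α/2}
z_β = 0.67 · √16 - 2.576
z_β = 0.67 · 4.000 - 2.576
z_β = 0.104

Power = Φ(z_β) = Φ(0.104) ≈ 0.541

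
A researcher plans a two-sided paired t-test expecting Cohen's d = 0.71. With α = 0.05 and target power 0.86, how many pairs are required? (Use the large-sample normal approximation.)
n = 19 pairs

Sample size formula (paired t-test, normal approximation):
n = ((z_{α/2} + z_β) / d)²

z_{α/2} = 1.960 (for α = 0.05, two-sided)
z_β = 1.080 (for power = 0.86)
d = 0.71

n = ((1.960 + 1.080) / 0.71)²
n = (4.282)²
n ≈ 18.34
Round up to the next whole number: n = 19 pairs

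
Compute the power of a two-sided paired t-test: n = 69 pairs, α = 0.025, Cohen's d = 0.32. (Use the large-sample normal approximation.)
Power ≈ 0.66

Power calculation (paired t-test, normal approximation):
z_β = d · √n - z_{α/2}
z_β = 0.32 · √69 - 2.241
z_β = 0.32 · 8.307 - 2.241
z_β = 0.417

Power = Φ(z_β) = Φ(0.417) ≈ 0.662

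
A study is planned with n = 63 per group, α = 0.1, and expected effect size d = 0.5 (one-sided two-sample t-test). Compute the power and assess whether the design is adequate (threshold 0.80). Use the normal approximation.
Power ≈ 0.94; the study is adequately powered (power ≥ 0.80)

Power calculation (two-sample t-test, normal approximation):
z_β = d · √(n/2) - z_α
z_β = 0.5 · √(63/2) - 1.282
z_β = 0.5 · 5.612 - 1.282
z_β = 1.525

Power = Φ(z_β) = Φ(1.525) ≈ 0.936

Effect size d = 0.5 is medium by Cohen's convention (0.2/0.5/0.8).

Threshold: power ≥ 0.80 is conventionally adequate.
Power ≈ 0.94 → the study is adequately powered (power ≥ 0.80).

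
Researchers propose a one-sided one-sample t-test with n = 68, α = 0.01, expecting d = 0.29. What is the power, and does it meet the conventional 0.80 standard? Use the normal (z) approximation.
Power ≈ 0.53; the study is underpowered (power < 0.80)

Power calculation (one-sample t-test, normal approximation):
z_β = d · √n - z_α
z_β = 0.29 · √68 - 2.326
z_β = 0.29 · 8.246 - 2.326
z_β = 0.065

Power = Φ(z_β) = Φ(0.065) ≈ 0.526

Effect size d = 0.29 is small by Cohen's convention (0.2/0.5/0.8).

Threshold: power ≥ 0.80 is conventionally adequate.
Power ≈ 0.53 → the study is underpowered (power < 0.80).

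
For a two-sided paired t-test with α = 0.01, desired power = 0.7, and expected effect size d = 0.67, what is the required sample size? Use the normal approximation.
n = 22 pairs

Sample size formula (paired t-test, normal approximation):
n = ((z_{α/2} + z_β) / d)²

z_{α/2} = 2.576 (for α = 0.01, two-sided)
z_β = 0.524 (for power = 0.7)
d = 0.67

n = ((2.576 + 0.524) / 0.67)²
n = (4.627)²
n ≈ 21.41
Round up to the next whole number: n = 22 pairs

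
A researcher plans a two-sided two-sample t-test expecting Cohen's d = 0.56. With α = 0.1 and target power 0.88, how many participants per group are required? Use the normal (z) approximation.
n = 51 per group

Sample size formula (two-sample t-test, normal approximation):
n = 2 · ((z_{α/2} + z_β) / d)²

z_{α/2} = 1.645 (for α = 0.1, two-sided)
z_β = 1.175 (for power = 0.88)
d = 0.56

n = 2 · ((1.645 + 1.175) / 0.56)²
n = 2 · (5.036)²
n ≈ 50.72
Round up to the next whole number: n = 51 per group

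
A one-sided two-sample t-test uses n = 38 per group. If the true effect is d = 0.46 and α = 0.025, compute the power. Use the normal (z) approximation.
Power ≈ 0.52

Power calculation (two-sample t-test, normal approximation):
z_β = d · √(n/2) - z_α
z_β = 0.46 · √(38/2) - 1.960
z_β = 0.46 · 4.359 - 1.960
z_β = 0.045

Power = Φ(z_β) = Φ(0.045) ≈ 0.518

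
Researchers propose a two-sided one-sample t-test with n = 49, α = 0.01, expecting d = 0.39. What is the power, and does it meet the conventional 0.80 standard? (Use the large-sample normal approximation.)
Power ≈ 0.56; the study is underpowered (power < 0.80)

Power calculation (one-sample t-test, normal approximation):
z_β = d · √n - z_{α/2}
z_β = 0.39 · √49 - 2.576
z_β = 0.39 · 7.000 - 2.576
z_β = 0.154

Power = Φ(z_β) = Φ(0.154) ≈ 0.561

Effect size d = 0.39 is small by Cohen's convention (0.2/0.5/0.8).

Threshold: power ≥ 0.80 is conventionally adequate.
Power ≈ 0.56 → the study is underpowered (power < 0.80).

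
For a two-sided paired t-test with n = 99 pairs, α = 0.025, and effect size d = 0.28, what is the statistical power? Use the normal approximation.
Power ≈ 0.71

Power calculation (paired t-test, normal approximation):
z_β = d · √n - z_{α/2}
z_β = 0.28 · √99 - 2.241
z_β = 0.28 · 9.950 - 2.241
z_β = 0.545

Power = Φ(z_β) = Φ(0.545) ≈ 0.707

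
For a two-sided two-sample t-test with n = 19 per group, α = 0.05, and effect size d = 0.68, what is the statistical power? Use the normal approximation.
Power ≈ 0.55

Power calculation (two-sample t-test, normal approximation):
z_β = d · √(n/2) - z_{α/2}
z_β = 0.68 · √(19/2) - 1.960
z_β = 0.68 · 3.082 - 1.960
z_β = 0.136

Power = Φ(z_β) = Φ(0.136) ≈ 0.554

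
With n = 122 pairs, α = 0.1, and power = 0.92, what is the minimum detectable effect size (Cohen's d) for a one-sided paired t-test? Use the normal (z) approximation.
d ≈ 0.24

Minimum detectable effect (paired t-test, normal approximation):
d = (z_α + z_β) / √n
d = (1.282 + 1.405) / √122
d = 2.687 / 11.045
d ≈ 0.24

By Cohen's convention (0.2 small / 0.5 medium / 0.8 large): small effect.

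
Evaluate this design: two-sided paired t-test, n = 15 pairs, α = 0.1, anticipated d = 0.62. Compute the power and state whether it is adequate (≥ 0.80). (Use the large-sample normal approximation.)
Power ≈ 0.78; the study is underpowered (power < 0.80)

Power calculation (paired t-test, normal approximation):
z_β = d · √n - z_{α/2}
z_β = 0.62 · √15 - 1.645
z_β = 0.62 · 3.873 - 1.645
z_β = 0.756

Power = Φ(z_β) = Φ(0.756) ≈ 0.775

Effect size d = 0.62 is medium by Cohen's convention (0.2/0.5/0.8).

Threshold: power ≥ 0.80 is conventionally adequate.
Power ≈ 0.78 → the study is underpowered (power < 0.80).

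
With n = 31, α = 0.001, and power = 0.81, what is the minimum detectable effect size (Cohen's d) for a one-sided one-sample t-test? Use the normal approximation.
d ≈ 0.71

Minimum detectable effect (one-sample t-test, normal approximation):
d = (z_α + z_β) / √n
d = (3.090 + 0.878) / √31
d = 3.968 / 5.568
d ≈ 0.71

By Cohen's convention (0.2 small / 0.5 medium / 0.8 large): medium effect.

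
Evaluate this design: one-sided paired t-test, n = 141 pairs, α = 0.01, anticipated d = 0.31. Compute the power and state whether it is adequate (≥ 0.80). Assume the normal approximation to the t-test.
Power ≈ 0.91; the study is adequately powered (power ≥ 0.80)

Power calculation (paired t-test, normal approximation):
z_β = d · √n - z_α
z_β = 0.31 · √141 - 2.326
z_β = 0.31 · 11.874 - 2.326
z_β = 1.355

Power = Φ(z_β) = Φ(1.355) ≈ 0.912

Effect size d = 0.31 is small by Cohen's convention (0.2/0.5/0.8).

Threshold: power ≥ 0.80 is conventionally adequate.
Power ≈ 0.91 → the study is adequately powered (power ≥ 0.80).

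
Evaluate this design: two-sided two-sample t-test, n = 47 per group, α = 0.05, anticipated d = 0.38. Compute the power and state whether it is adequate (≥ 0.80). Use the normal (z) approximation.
Power ≈ 0.45; the study is underpowered (power < 0.80)

Power calculation (two-sample t-test, normal approximation):
z_β = d · √(n/2) - z_{α/2}
z_β = 0.38 · √(47/2) - 1.960
z_β = 0.38 · 4.848 - 1.960
z_β = -0.118

Power = Φ(z_β) = Φ(-0.118) ≈ 0.453

Effect size d = 0.38 is small by Cohen's convention (0.2/0.5/0.8).

Threshold: power ≥ 0.80 is conventionally adequate.
Power ≈ 0.45 → the study is underpowered (power < 0.80).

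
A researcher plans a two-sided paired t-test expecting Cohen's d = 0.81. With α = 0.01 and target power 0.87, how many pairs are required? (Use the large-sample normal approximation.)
n = 21 pairs

Sample size formula (paired t-test, normal approximation):
n = ((z_{α/2} + z_β) / d)²

z_{α/2} = 2.576 (for α = 0.01, two-sided)
z_β = 1.126 (for power = 0.87)
d = 0.81

n = ((2.576 + 1.126) / 0.81)²
n = (4.570)²
n ≈ 20.88
Round up to the next whole number: n = 21 pairs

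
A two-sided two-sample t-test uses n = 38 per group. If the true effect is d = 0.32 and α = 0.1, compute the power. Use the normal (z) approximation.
Power ≈ 0.40

Power calculation (two-sample t-test, normal approximation):
z_β = d · √(n/2) - z_{α/2}
z_β = 0.32 · √(38/2) - 1.645
z_β = 0.32 · 4.359 - 1.645
z_β = -0.250

Power = Φ(z_β) = Φ(-0.250) ≈ 0.401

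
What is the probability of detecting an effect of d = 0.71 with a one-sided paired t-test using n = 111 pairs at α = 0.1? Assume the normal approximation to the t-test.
Power ≈ 1.00

Power calculation (paired t-test, normal approximation):
z_β = d · √n - z_α
z_β = 0.71 · √111 - 1.282
z_β = 0.71 · 10.536 - 1.282
z_β = 6.199

Power = Φ(z_β) = Φ(6.199) ≈ 1.000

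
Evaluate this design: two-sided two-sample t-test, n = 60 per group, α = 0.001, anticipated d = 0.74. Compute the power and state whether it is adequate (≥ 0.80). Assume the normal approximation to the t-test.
Power ≈ 0.78; the study is underpowered (power < 0.80)

Power calculation (two-sample t-test, normal approximation):
z_β = d · √(n/2) - z_{α/2}
z_β = 0.74 · √(60/2) - 3.291
z_β = 0.74 · 5.477 - 3.291
z_β = 0.763

Power = Φ(z_β) = Φ(0.763) ≈ 0.777

Effect size d = 0.74 is medium by Cohen's convention (0.2/0.5/0.8).

Threshold: power ≥ 0.80 is conventionally adequate.
Power ≈ 0.78 → the study is underpowered (power < 0.80).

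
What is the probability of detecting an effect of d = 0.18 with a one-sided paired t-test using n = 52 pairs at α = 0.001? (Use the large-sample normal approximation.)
Power ≈ 0.04

Power calculation (paired t-test, normal approximation):
z_β = d · √n - z_α
z_β = 0.18 · √52 - 3.090
z_β = 0.18 · 7.211 - 3.090
z_β = -1.792

Power = Φ(z_β) = Φ(-1.792) ≈ 0.037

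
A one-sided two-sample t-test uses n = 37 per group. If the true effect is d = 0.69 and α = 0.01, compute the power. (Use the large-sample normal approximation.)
Power ≈ 0.74

Power calculation (two-sample t-test, normal approximation):
z_β = d · √(n/2) - z_α
z_β = 0.69 · √(37/2) - 2.326
z_β = 0.69 · 4.301 - 2.326
z_β = 0.641

Power = Φ(z_β) = Φ(0.641) ≈ 0.739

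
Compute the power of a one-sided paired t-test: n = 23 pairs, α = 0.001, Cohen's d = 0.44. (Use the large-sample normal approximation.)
Power ≈ 0.16

Power calculation (paired t-test, normal approximation):
z_β = d · √n - z_α
z_β = 0.44 · √23 - 3.090
z_β = 0.44 · 4.796 - 3.090
z_β = -0.980

Power = Φ(z_β) = Φ(-0.980) ≈ 0.164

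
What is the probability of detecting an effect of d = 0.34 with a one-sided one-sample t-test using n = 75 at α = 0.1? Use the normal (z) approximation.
Power ≈ 0.95

Power calculation (one-sample t-test, normal approximation):
z_β = d · √n - z_α
z_β = 0.34 · √75 - 1.282
z_β = 0.34 · 8.660 - 1.282
z_β = 1.663

Power = Φ(z_β) = Φ(1.663) ≈ 0.952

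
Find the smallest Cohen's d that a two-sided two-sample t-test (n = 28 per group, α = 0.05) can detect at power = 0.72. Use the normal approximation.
d ≈ 0.68

Minimum detectable effect (two-sample t-test, normal approximation):
d = (z_{α/2} + z_β) / √(n/2)
d = (1.960 + 0.583) / √(28/2)
d = 2.543 / 3.742
d ≈ 0.68

By Cohen's convention (0.2 small / 0.5 medium / 0.8 large): medium effect.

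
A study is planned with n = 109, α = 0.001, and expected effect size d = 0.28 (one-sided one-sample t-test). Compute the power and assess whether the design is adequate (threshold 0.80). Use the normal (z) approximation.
Power ≈ 0.43; the study is underpowered (power < 0.80)

Power calculation (one-sample t-test, normal approximation):
z_β = d · √n - z_α
z_β = 0.28 · √109 - 3.090
z_β = 0.28 · 10.440 - 3.090
z_β = -0.167

Power = Φ(z_β) = Φ(-0.167) ≈ 0.434

Effect size d = 0.28 is small by Cohen's convention (0.2/0.5/0.8).

Threshold: power ≥ 0.80 is conventionally adequate.
Power ≈ 0.43 → the study is underpowered (power < 0.80).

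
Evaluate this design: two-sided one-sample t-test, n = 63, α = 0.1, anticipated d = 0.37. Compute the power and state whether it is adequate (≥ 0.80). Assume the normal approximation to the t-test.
Power ≈ 0.90; the study is adequately powered (power ≥ 0.80)

Power calculation (one-sample t-test, normal approximation):
z_β = d · √n - z_{α/2}
z_β = 0.37 · √63 - 1.645
z_β = 0.37 · 7.937 - 1.645
z_β = 1.292

Power = Φ(z_β) = Φ(1.292) ≈ 0.902

Effect size d = 0.37 is small by Cohen's convention (0.2/0.5/0.8).

Threshold: power ≥ 0.80 is conventionally adequate.
Power ≈ 0.90 → the study is adequately powered (power ≥ 0.80).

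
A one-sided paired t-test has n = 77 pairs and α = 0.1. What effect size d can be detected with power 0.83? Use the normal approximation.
d ≈ 0.25

Minimum detectable effect (paired t-test, normal approximation):
d = (z_α + z_β) / √n
d = (1.282 + 0.954) / √77
d = 2.236 / 8.775
d ≈ 0.25

By Cohen's convention (0.2 small / 0.5 medium / 0.8 large): small effect.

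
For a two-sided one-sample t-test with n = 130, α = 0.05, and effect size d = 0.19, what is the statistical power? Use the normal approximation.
Power ≈ 0.58

Power calculation (one-sample t-test, normal approximation):
z_β = d · √n - z_{α/2}
z_β = 0.19 · √130 - 1.960
z_β = 0.19 · 11.402 - 1.960
z_β = 0.206

Power = Φ(z_β) = Φ(0.206) ≈ 0.582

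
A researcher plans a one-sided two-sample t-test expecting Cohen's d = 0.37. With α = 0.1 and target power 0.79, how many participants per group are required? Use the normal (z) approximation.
n = 64 per group

Sample size formula (two-sample t-test, normal approximation):
n = 2 · ((z_α + z_β) / d)²

z_α = 1.282 (for α = 0.1, one-sided)
z_β = 0.806 (for power = 0.79)
d = 0.37

n = 2 · ((1.282 + 0.806) / 0.37)²
n = 2 · (5.643)²
n ≈ 63.69
Round up to the next whole number: n = 64 per group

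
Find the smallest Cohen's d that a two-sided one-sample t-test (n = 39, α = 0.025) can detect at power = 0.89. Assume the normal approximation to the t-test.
d ≈ 0.56

Minimum detectable effect (one-sample t-test, normal approximation):
d = (z_{α/2} + z_β) / √n
d = (2.241 + 1.227) / √39
d = 3.468 / 6.245
d ≈ 0.56

By Cohen's convention (0.2 small / 0.5 medium / 0.8 large): medium effect.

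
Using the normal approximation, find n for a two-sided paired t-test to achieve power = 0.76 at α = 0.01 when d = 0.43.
n = 59 pairs

Sample size formula (paired t-test, normal approximation):
n = ((z_{α/2} + z_β) / d)²

z_{α/2} = 2.576 (for α = 0.01, two-sided)
z_β = 0.706 (for power = 0.76)
d = 0.43

n = ((2.576 + 0.706) / 0.43)²
n = (7.633)²
n ≈ 58.26
Round up to the next whole number: n = 59 pairs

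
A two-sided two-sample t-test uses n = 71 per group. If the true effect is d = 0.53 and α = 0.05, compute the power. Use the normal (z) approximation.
Power ≈ 0.88

Power calculation (two-sample t-test, normal approximation):
z_β = d · √(n/2) - z_{α/2}
z_β = 0.53 · √(71/2) - 1.960
z_β = 0.53 · 5.958 - 1.960
z_β = 1.198

Power = Φ(z_β) = Φ(1.198) ≈ 0.885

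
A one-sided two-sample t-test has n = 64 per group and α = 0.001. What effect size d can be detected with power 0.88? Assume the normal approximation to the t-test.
d ≈ 0.75

Minimum detectable effect (two-sample t-test, normal approximation):
d = (z_α + z_β) / √(n/2)
d = (3.090 + 1.175) / √(64/2)
d = 4.265 / 5.657
d ≈ 0.75

By Cohen's convention (0.2 small / 0.5 medium / 0.8 large): medium effect.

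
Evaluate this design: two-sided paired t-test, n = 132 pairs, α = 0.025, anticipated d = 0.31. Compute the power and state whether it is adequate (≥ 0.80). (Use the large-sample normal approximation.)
Power ≈ 0.91; the study is adequately powered (power ≥ 0.80)

Power calculation (paired t-test, normal approximation):
z_β = d · √n - z_{α/2}
z_β = 0.31 · √132 - 2.241
z_β = 0.31 · 11.489 - 2.241
z_β = 1.320

Power = Φ(z_β) = Φ(1.320) ≈ 0.907

Effect size d = 0.31 is small by Cohen's convention (0.2/0.5/0.8).

Threshold: power ≥ 0.80 is conventionally adequate.
Power ≈ 0.91 → the study is adequately powered (power ≥ 0.80).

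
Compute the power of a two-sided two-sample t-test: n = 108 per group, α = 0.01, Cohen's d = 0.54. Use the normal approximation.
Power ≈ 0.92

Power calculation (two-sample t-test, normal approximation):
z_β = d · √(n/2) - z_{α/2}
z_β = 0.54 · √(108/2) - 2.576
z_β = 0.54 · 7.348 - 2.576
z_β = 1.392

Power = Φ(z_β) = Φ(1.392) ≈ 0.918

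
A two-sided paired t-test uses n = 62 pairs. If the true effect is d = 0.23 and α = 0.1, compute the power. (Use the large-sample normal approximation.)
Power ≈ 0.57

Power calculation (paired t-test, normal approximation):
z_β = d · √n - z_{α/2}
z_β = 0.23 · √62 - 1.645
z_β = 0.23 · 7.874 - 1.645
z_β = 0.166

Power = Φ(z_β) = Φ(0.166) ≈ 0.566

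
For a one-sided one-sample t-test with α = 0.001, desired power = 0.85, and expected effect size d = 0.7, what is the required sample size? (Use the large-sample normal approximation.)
n = 35

Sample size formula (one-sample t-test, normal approximation):
n = ((z_α + z_β) / d)²

z_α = 3.090 (for α = 0.001, one-sided)
z_β = 1.036 (for power = 0.85)
d = 0.7

n = ((3.090 + 1.036) / 0.7)²
n = (5.894)²
n ≈ 34.74
Round up to the next whole number: n = 35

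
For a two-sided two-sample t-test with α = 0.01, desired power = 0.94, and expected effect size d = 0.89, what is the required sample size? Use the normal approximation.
n = 44 per group

Sample size formula (two-sample t-test, normal approximation):
n = 2 · ((z_{α/2} + z_β) / d)²

z_{α/2} = 2.576 (for α = 0.01, two-sided)
z_β = 1.555 (for power = 0.94)
d = 0.89

n = 2 · ((2.576 + 1.555) / 0.89)²
n = 2 · (4.642)²
n ≈ 43.10
Round up to the next whole number: n = 44 per group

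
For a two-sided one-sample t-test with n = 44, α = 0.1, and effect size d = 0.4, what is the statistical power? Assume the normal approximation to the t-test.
Power ≈ 0.84

Power calculation (one-sample t-test, normal approximation):
z_β = d · √n - z_{α/2}
z_β = 0.4 · √44 - 1.645
z_β = 0.4 · 6.633 - 1.645
z_β = 1.008

Power = Φ(z_β) = Φ(1.008) ≈ 0.843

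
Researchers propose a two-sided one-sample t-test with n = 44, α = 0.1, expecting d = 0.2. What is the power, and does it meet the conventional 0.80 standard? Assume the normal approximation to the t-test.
Power ≈ 0.38; the study is underpowered (power < 0.80)

Power calculation (one-sample t-test, normal approximation):
z_β = d · √n - z_{α/2}
z_β = 0.2 · √44 - 1.645
z_β = 0.2 · 6.633 - 1.645
z_β = -0.318

Power = Φ(z_β) = Φ(-0.318) ≈ 0.375

Effect size d = 0.2 is small by Cohen's convention (0.2/0.5/0.8).

Threshold: power ≥ 0.80 is conventionally adequate.
Power ≈ 0.38 → the study is underpowered (power < 0.80).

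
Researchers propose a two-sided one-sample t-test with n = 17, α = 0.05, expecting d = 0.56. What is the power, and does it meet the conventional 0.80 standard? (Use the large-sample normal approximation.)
Power ≈ 0.64; the study is underpowered (power < 0.80)

Power calculation (one-sample t-test, normal approximation):
z_β = d · √n - z_{α/2}
z_β = 0.56 · √17 - 1.960
z_β = 0.56 · 4.123 - 1.960
z_β = 0.349

Power = Φ(z_β) = Φ(0.349) ≈ 0.636

Effect size d = 0.56 is medium by Cohen's convention (0.2/0.5/0.8).

Threshold: power ≥ 0.80 is conventionally adequate.
Power ≈ 0.64 → the study is underpowered (power < 0.80).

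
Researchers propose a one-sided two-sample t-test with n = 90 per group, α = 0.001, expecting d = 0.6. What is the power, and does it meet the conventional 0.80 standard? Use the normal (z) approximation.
Power ≈ 0.83; the study is adequately powered (power ≥ 0.80)

Power calculation (two-sample t-test, normal approximation):
z_β = d · √(n/2) - z_α
z_β = 0.6 · √(90/2) - 3.090
z_β = 0.6 · 6.708 - 3.090
z_β = 0.935

Power = Φ(z_β) = Φ(0.935) ≈ 0.825

Effect size d = 0.6 is medium by Cohen's convention (0.2/0.5/0.8).

Threshold: power ≥ 0.80 is conventionally adequate.
Power ≈ 0.83 → the study is adequately powered (power ≥ 0.80).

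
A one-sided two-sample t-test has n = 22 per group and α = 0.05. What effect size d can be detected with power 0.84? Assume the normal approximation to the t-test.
d ≈ 0.80

Minimum detectable effect (two-sample t-test, normal approximation):
d = (z_α + z_β) / √(n/2)
d = (1.645 + 0.994) / √(22/2)
d = 2.639 / 3.317
d ≈ 0.80

By Cohen's convention (0.2 small / 0.5 medium / 0.8 large): large effect.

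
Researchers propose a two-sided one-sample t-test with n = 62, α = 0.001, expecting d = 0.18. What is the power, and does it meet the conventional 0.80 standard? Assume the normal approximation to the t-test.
Power ≈ 0.03; the study is underpowered (power < 0.80)

Power calculation (one-sample t-test, normal approximation):
z_β = d · √n - z_{α/2}
z_β = 0.18 · √62 - 3.291
z_β = 0.18 · 7.874 - 3.291
z_β = -1.873

Power = Φ(z_β) = Φ(-1.873) ≈ 0.031

Effect size d = 0.18 is very small by Cohen's convention (0.2/0.5/0.8).

Threshold: power ≥ 0.80 is conventionally adequate.
Power ≈ 0.03 → the study is underpowered (power < 0.80).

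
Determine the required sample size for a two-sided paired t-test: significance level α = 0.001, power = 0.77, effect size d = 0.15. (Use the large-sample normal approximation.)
n = 722 pairs

Sample size formula (paired t-test, normal approximation):
n = ((z_{α/2} + z_β) / d)²

z_{α/2} = 3.291 (for α = 0.001, two-sided)
z_β = 0.739 (for power = 0.77)
d = 0.15

n = ((3.291 + 0.739) / 0.15)²
n = (26.867)²
n ≈ 721.84
Round up to the next whole number: n = 722 pairs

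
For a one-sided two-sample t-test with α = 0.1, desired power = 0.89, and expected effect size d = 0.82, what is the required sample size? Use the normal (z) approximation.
n = 19 per group

Sample size formula (two-sample t-test, normal approximation):
n = 2 · ((z_α + z_β) / d)²

z_α = 1.282 (for α = 0.1, one-sided)
z_β = 1.227 (for power = 0.89)
d = 0.82

n = 2 · ((1.282 + 1.227) / 0.82)²
n = 2 · (3.060)²
n ≈ 18.73
Round up to the next whole number: n = 19 per group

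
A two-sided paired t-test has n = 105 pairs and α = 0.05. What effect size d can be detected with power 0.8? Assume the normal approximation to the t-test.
d ≈ 0.27

Minimum detectable effect (paired t-test, normal approximation):
d = (z_{α/2} + z_β) / √n
d = (1.960 + 0.842) / √105
d = 2.802 / 10.247
d ≈ 0.27

By Cohen's convention (0.2 small / 0.5 medium / 0.8 large): small effect.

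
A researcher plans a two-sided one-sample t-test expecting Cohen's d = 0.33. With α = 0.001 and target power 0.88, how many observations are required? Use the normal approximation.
n = 184

Sample size formula (one-sample t-test, normal approximation):
n = ((z_{α/2} + z_β) / d)²

z_{α/2} = 3.291 (for α = 0.001, two-sided)
z_β = 1.175 (for power = 0.88)
d = 0.33

n = ((3.291 + 1.175) / 0.33)²
n = (13.533)²
n ≈ 183.14
Round up to the next whole number: n = 184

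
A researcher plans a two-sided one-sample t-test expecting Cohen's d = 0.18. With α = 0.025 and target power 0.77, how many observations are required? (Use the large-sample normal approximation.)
n = 275

Sample size formula (one-sample t-test, normal approximation):
n = ((z_{α/2} + z_β) / d)²

z_{α/2} = 2.241 (for α = 0.025, two-sided)
z_β = 0.739 (for power = 0.77)
d = 0.18

n = ((2.241 + 0.739) / 0.18)²
n = (16.556)²
n ≈ 274.10
Round up to the next whole number: n = 275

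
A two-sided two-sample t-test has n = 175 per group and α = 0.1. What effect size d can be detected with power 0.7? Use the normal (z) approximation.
d ≈ 0.23

Minimum detectable effect (two-sample t-test, normal approximation):
d = (z_{α/2} + z_β) / √(n/2)
d = (1.645 + 0.524) / √(175/2)
d = 2.169 / 9.354
d ≈ 0.23

By Cohen's convention (0.2 small / 0.5 medium / 0.8 large): small effect.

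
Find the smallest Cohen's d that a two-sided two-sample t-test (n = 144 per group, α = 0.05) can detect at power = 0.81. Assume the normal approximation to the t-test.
d ≈ 0.33

Minimum detectable effect (two-sample t-test, normal approximation):
d = (z_{α/2} + z_β) / √(n/2)
d = (1.960 + 0.878) / √(144/2)
d = 2.838 / 8.485
d ≈ 0.33

By Cohen's convention (0.2 small / 0.5 medium / 0.8 large): small effect.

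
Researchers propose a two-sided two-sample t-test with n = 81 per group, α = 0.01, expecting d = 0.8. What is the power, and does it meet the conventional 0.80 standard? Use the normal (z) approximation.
Power ≈ 0.99; the study is adequately powered (power ≥ 0.80)

Power calculation (two-sample t-test, normal approximation):
z_β = d · √(n/2) - z_{α/2}
z_β = 0.8 · √(81/2) - 2.576
z_β = 0.8 · 6.364 - 2.576
z_β = 2.515

Power = Φ(z_β) = Φ(2.515) ≈ 0.994

Effect size d = 0.8 is large by Cohen's convention (0.2/0.5/0.8).

Threshold: power ≥ 0.80 is conventionally adequate.
Power ≈ 0.99 → the study is adequately powered (power ≥ 0.80).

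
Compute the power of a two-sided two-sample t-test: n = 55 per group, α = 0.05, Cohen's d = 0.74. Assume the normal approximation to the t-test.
Power ≈ 0.97

Power calculation (two-sample t-test, normal approximation):
z_β = d · √(n/2) - z_{α/2}
z_β = 0.74 · √(55/2) - 1.960
z_β = 0.74 · 5.244 - 1.960
z_β = 1.921

Power = Φ(z_β) = Φ(1.921) ≈ 0.973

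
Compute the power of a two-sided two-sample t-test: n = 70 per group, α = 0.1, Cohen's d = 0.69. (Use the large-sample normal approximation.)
Power ≈ 0.99

Power calculation (two-sample t-test, normal approximation):
z_β = d · √(n/2) - z_{α/2}
z_β = 0.69 · √(70/2) - 1.645
z_β = 0.69 · 5.916 - 1.645
z_β = 2.437

Power = Φ(z_β) = Φ(2.437) ≈ 0.993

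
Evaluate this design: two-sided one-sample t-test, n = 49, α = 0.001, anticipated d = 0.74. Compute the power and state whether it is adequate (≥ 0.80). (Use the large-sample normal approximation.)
Power ≈ 0.97; the study is adequately powered (power ≥ 0.80)

Power calculation (one-sample t-test, normal approximation):
z_β = d · √n - z_{α/2}
z_β = 0.74 · √49 - 3.291
z_β = 0.74 · 7.000 - 3.291
z_β = 1.889

Power = Φ(z_β) = Φ(1.889) ≈ 0.971

Effect size d = 0.74 is medium by Cohen's convention (0.2/0.5/0.8).

Threshold: power ≥ 0.80 is conventionally adequate.
Power ≈ 0.97 → the study is adequately powered (power ≥ 0.80).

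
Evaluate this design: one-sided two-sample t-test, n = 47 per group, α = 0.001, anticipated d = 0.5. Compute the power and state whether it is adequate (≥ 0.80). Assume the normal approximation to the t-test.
Power ≈ 0.25; the study is underpowered (power < 0.80)

Power calculation (two-sample t-test, normal approximation):
z_β = d · √(n/2) - z_α
z_β = 0.5 · √(47/2) - 3.090
z_β = 0.5 · 4.848 - 3.090
z_β = -0.666

Power = Φ(z_β) = Φ(-0.666) ≈ 0.253

Effect size d = 0.5 is medium by Cohen's convention (0.2/0.5/0.8).

Threshold: power ≥ 0.80 is conventionally adequate.
Power ≈ 0.25 → the study is underpowered (power < 0.80).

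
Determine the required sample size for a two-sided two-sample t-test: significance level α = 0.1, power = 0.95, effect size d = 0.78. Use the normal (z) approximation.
n = 36 per group

Sample size formula (two-sample t-test, normal approximation):
n = 2 · ((z_{α/2} + z_β) / d)²

z_{α/2} = 1.645 (for α = 0.1, two-sided)
z_β = 1.645 (for power = 0.95)
d = 0.78

n = 2 · ((1.645 + 1.645) / 0.78)²
n = 2 · (4.218)²
n ≈ 35.58
Round up to the next whole number: n = 36 per group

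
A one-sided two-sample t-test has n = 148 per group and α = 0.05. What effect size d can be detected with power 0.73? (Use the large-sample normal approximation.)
d ≈ 0.26

Minimum detectable effect (two-sample t-test, normal approximation):
d = (z_α + z_β) / √(n/2)
d = (1.645 + 0.613) / √(148/2)
d = 2.258 / 8.602
d ≈ 0.26

By Cohen's convention (0.2 small / 0.5 medium / 0.8 large): small effect.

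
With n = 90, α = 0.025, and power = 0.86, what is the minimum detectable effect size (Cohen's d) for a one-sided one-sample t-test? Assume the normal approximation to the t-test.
d ≈ 0.32

Minimum detectable effect (one-sample t-test, normal approximation):
d = (z_α + z_β) / √n
d = (1.960 + 1.080) / √90
d = 3.040 / 9.487
d ≈ 0.32

By Cohen's convention (0.2 small / 0.5 medium / 0.8 large): small effect.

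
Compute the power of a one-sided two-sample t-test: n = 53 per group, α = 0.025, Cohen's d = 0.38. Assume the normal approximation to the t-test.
Power ≈ 0.50

Power calculation (two-sample t-test, normal approximation):
z_β = d · √(n/2) - z_α
z_β = 0.38 · √(53/2) - 1.960
z_β = 0.38 · 5.148 - 1.960
z_β = -0.004

Power = Φ(z_β) = Φ(-0.004) ≈ 0.498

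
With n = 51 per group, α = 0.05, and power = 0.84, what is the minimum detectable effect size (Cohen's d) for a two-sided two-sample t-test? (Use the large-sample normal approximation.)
d ≈ 0.59

Minimum detectable effect (two-sample t-test, normal approximation):
d = (z_{α/2} + z_β) / √(n/2)
d = (1.960 + 0.994) / √(51/2)
d = 2.954 / 5.050
d ≈ 0.59

By Cohen's convention (0.2 small / 0.5 medium / 0.8 large): medium effect.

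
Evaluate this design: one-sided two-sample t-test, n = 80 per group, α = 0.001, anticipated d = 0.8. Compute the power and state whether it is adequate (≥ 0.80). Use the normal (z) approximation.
Power ≈ 0.98; the study is adequately powered (power ≥ 0.80)

Power calculation (two-sample t-test, normal approximation):
z_β = d · √(n/2) - z_α
z_β = 0.8 · √(80/2) - 3.090
z_β = 0.8 · 6.325 - 3.090
z_β = 1.969

Power = Φ(z_β) = Φ(1.969) ≈ 0.976

Effect size d = 0.8 is large by Cohen's convention (0.2/0.5/0.8).

Threshold: power ≥ 0.80 is conventionally adequate.
Power ≈ 0.98 → the study is adequately powered (power ≥ 0.80).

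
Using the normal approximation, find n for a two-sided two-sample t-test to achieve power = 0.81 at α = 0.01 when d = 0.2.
n = 597 per group

Sample size formula (two-sample t-test, normal approximation):
n = 2 · ((z_{α/2} + z_β) / d)²

z_{α/2} = 2.576 (for α = 0.01, two-sided)
z_β = 0.878 (for power = 0.81)
d = 0.2

n = 2 · ((2.576 + 0.878) / 0.2)²
n = 2 · (17.270)²
n ≈ 596.51
Round up to the next whole number: n = 597 per group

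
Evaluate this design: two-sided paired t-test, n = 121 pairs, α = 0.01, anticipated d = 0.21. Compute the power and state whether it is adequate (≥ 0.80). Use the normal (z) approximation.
Power ≈ 0.40; the study is underpowered (power < 0.80)

Power calculation (paired t-test, normal approximation):
z_β = d · √n - z_{α/2}
z_β = 0.21 · √121 - 2.576
z_β = 0.21 · 11.000 - 2.576
z_β = -0.266

Power = Φ(z_β) = Φ(-0.266) ≈ 0.395

Effect size d = 0.21 is small by Cohen's convention (0.2/0.5/0.8).

Threshold: power ≥ 0.80 is conventionally adequate.
Power ≈ 0.40 → the study is underpowered (power < 0.80).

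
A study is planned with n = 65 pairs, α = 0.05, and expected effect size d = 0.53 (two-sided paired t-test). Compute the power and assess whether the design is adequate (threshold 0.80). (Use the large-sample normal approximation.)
Power ≈ 0.99; the study is adequately powered (power ≥ 0.80)

Power calculation (paired t-test, normal approximation):
z_β = d · √n - z_{α/2}
z_β = 0.53 · √65 - 1.960
z_β = 0.53 · 8.062 - 1.960
z_β = 2.313

Power = Φ(z_β) = Φ(2.313) ≈ 0.990

Effect size d = 0.53 is medium by Cohen's convention (0.2/0.5/0.8).

Threshold: power ≥ 0.80 is conventionally adequate.
Power ≈ 0.99 → the study is adequately powered (power ≥ 0.80).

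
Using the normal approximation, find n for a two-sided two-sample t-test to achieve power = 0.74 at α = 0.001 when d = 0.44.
n = 160 per group

Sample size formula (two-sample t-test, normal approximation):
n = 2 · ((z_{α/2} + z_β) / d)²

z_{α/2} = 3.291 (for α = 0.001, two-sided)
z_β = 0.643 (for power = 0.74)
d = 0.44

n = 2 · ((3.291 + 0.643) / 0.44)²
n = 2 · (8.941)²
n ≈ 159.88
Round up to the next whole number: n = 160 per group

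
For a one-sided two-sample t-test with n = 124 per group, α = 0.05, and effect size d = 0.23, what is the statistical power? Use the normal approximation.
Power ≈ 0.57

Power calculation (two-sample t-test, normal approximation):
z_β = d · √(n/2) - z_α
z_β = 0.23 · √(124/2) - 1.645
z_β = 0.23 · 7.874 - 1.645
z_β = 0.166

Power = Φ(z_β) = Φ(0.166) ≈ 0.566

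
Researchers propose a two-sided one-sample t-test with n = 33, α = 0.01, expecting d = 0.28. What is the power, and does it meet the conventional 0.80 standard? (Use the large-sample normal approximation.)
Power ≈ 0.17; the study is underpowered (power < 0.80)

Power calculation (one-sample t-test, normal approximation):
z_β = d · √n - z_{α/2}
z_β = 0.28 · √33 - 2.576
z_β = 0.28 · 5.745 - 2.576
z_β = -0.967

Power = Φ(z_β) = Φ(-0.967) ≈ 0.167

Effect size d = 0.28 is small by Cohen's convention (0.2/0.5/0.8).

Threshold: power ≥ 0.80 is conventionally adequate.
Power ≈ 0.17 → the study is underpowered (power < 0.80).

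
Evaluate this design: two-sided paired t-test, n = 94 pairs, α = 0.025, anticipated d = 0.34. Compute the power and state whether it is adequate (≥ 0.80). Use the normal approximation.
Power ≈ 0.85; the study is adequately powered (power ≥ 0.80)

Power calculation (paired t-test, normal approximation):
z_β = d · √n - z_{α/2}
z_β = 0.34 · √94 - 2.241
z_β = 0.34 · 9.695 - 2.241
z_β = 1.055

Power = Φ(z_β) = Φ(1.055) ≈ 0.854

Effect size d = 0.34 is small by Cohen's convention (0.2/0.5/0.8).

Threshold: power ≥ 0.80 is conventionally adequate.
Power ≈ 0.85 → the study is adequately powered (power ≥ 0.80).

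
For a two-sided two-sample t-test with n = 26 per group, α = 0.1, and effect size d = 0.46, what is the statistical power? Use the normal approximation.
Power ≈ 0.51

Power calculation (two-sample t-test, normal approximation):
z_β = d · √(n/2) - z_{α/2}
z_β = 0.46 · √(26/2) - 1.645
z_β = 0.46 · 3.606 - 1.645
z_β = 0.014

Power = Φ(z_β) = Φ(0.014) ≈ 0.505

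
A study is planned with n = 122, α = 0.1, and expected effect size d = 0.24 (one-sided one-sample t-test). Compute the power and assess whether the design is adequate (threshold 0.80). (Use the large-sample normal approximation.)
Power ≈ 0.91; the study is adequately powered (power ≥ 0.80)

Power calculation (one-sample t-test, normal approximation):
z_β = d · √n - z_α
z_β = 0.24 · √122 - 1.282
z_β = 0.24 · 11.045 - 1.282
z_β = 1.369

Power = Φ(z_β) = Φ(1.369) ≈ 0.915

Effect size d = 0.24 is small by Cohen's convention (0.2/0.5/0.8).

Threshold: power ≥ 0.80 is conventionally adequate.
Power ≈ 0.91 → the study is adequately powered (power ≥ 0.80).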